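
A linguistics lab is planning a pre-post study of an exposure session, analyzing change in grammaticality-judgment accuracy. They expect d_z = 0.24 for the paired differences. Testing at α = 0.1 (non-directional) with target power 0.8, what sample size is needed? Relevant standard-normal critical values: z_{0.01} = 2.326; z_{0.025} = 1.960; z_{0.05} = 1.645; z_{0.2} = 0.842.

For a paired (one-sample on differences) test: n = ((z_{α/2} + z_β) / d)².
z_{α/2} + z_β = 1.645 + 0.842 = 2.487.
n = (2.487 / 0.24)² = 10.363² = 107.38.
Round up.

n = 108 pairs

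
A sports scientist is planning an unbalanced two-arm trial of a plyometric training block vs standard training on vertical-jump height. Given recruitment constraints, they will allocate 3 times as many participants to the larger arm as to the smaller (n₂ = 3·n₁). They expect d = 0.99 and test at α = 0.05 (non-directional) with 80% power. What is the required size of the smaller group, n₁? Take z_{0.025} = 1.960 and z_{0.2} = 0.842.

n₁ = 11

With allocation ratio k = n₂/n₁ = 3, Var(x̄₁−x̄₂) = σ²(1/n₁ + 1/(k·n₁)) = σ²·(k+1)/(k·n₁).
So n₁ = (1 + 1/k)·((z_{α/2} + z_β)/d)² = 1.333 × (2.802/0.99)².
n₁ = 1.333 × 8.01 = 10.7.
Round up: n₁ = 11, giving n₂ = 3 × 11 = 33.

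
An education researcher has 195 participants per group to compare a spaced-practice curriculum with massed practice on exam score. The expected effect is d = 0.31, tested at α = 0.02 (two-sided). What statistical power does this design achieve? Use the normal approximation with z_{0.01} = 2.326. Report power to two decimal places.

For two equal groups, power = Φ(d·√(n/2) − z_{α/2}).
d·√(n/2) = 0.31 × √(195/2) = 0.31 × 9.874 = 3.061.
z_β = 3.061 − 2.326 = 0.735.
Power = Φ(0.735) = 0.769.

power ≈ 0.77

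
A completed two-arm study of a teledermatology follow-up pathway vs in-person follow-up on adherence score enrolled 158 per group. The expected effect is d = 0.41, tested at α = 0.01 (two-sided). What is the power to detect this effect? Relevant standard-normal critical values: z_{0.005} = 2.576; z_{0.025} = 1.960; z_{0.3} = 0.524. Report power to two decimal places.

power ≈ 0.86

For two equal groups, power = Φ(d·√(n/2) − z_{α/2}).
d·√(n/2) = 0.41 × √(158/2) = 0.41 × 8.888 = 3.644.
z_β = 3.644 − 2.576 = 1.068.
Power = Φ(1.068) = 0.857.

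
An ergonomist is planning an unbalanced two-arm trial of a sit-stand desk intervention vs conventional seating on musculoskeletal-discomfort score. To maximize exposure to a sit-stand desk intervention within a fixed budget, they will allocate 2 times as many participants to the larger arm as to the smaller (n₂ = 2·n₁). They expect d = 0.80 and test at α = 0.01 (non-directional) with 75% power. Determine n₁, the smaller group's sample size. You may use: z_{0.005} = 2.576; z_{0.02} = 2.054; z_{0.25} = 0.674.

With allocation ratio k = n₂/n₁ = 2, Var(x̄₁−x̄₂) = σ²(1/n₁ + 1/(k·n₁)) = σ²·(k+1)/(k·n₁).
So n₁ = (1 + 1/k)·((z_{α/2} + z_β)/d)² = 1.500 × (3.250/0.80)².
n₁ = 1.500 × 16.50 = 24.8.
Round up: n₁ = 25, giving n₂ = 2 × 25 = 50.

n₁ = 25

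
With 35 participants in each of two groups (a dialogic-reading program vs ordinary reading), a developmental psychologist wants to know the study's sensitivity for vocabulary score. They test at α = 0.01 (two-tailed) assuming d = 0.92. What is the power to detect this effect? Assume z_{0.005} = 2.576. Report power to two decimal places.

power ≈ 0.90

For two equal groups, power = Φ(d·√(n/2) − z_{α/2}).
d·√(n/2) = 0.92 × √(35/2) = 0.92 × 4.183 = 3.849.
z_β = 3.849 − 2.576 = 1.273.
Power = Φ(1.273) = 0.898.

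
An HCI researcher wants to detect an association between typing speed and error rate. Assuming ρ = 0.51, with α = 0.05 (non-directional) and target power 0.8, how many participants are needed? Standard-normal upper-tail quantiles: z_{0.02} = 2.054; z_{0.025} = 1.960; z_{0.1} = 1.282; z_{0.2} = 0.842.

n = 28

Fisher's z: C = ½·ln((1+r)/(1−r)) = ½·ln(3.0816) = 0.5627.
n = ((z_{α/2} + z_β)/C)² + 3.
(1.960 + 0.842) / 0.5627 = 2.802 / 0.5627 = 4.980.
n = 4.980² + 3 = 24.80 + 3 = 27.8.
Round up.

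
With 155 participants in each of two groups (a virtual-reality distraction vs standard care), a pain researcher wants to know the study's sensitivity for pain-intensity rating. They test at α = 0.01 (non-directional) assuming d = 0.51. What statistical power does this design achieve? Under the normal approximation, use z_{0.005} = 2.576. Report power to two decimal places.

For two equal groups, power = Φ(d·√(n/2) − z_{α/2}).
d·√(n/2) = 0.51 × √(155/2) = 0.51 × 8.803 = 4.490.
z_β = 4.490 − 2.576 = 1.914.
Power = Φ(1.914) = 0.972.

power ≈ 0.97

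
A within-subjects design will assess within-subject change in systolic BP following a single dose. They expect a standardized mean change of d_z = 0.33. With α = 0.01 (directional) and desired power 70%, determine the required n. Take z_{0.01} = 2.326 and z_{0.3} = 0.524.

n = 75 pairs

For a paired (one-sample on differences) test: n = ((z_{α} + z_β) / d)².
z_{α} + z_β = 2.326 + 0.524 = 2.850.
n = (2.850 / 0.33)² = 8.636² = 74.59.
Round up.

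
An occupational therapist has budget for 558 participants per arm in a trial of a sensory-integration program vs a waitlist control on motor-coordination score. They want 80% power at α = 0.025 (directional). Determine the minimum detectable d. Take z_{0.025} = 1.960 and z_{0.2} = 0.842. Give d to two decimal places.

For two independent groups of n = 558 each: d_min = (z_{α} + z_β)·√(2/n).
z-sum = 1.960 + 0.842 = 2.802.
d_min = 2.802 × √(2/558) = 2.802 × 0.0599 = 0.168.

d_min ≈ 0.17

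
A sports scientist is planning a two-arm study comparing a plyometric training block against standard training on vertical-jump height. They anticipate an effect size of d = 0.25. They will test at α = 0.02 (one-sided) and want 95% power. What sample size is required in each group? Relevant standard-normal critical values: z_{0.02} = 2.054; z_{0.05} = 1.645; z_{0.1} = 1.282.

For two independent groups with equal n: n = 2·((z_{α} + z_β) / d)².
z_{α} + z_β = 2.054 + 1.645 = 3.699.
n = 2 × (3.699 / 0.25)² = 2 × 14.796² = 2 × 218.92 = 437.8.
Round up to the next whole participant.

n = 438 per group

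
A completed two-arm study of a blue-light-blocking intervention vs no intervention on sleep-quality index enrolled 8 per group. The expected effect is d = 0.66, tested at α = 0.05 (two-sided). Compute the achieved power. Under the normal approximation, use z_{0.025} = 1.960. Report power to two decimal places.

For two equal groups, power = Φ(d·√(n/2) − z_{α/2}).
d·√(n/2) = 0.66 × √(8/2) = 0.66 × 2.000 = 1.320.
z_β = 1.320 − 1.960 = -0.640.
Power = Φ(-0.640) = 0.261.

power ≈ 0.26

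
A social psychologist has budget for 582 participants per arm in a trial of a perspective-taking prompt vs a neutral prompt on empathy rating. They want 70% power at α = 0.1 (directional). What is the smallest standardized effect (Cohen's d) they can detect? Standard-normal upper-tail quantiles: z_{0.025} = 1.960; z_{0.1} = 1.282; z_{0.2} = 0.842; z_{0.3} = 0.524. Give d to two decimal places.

For two independent groups of n = 582 each: d_min = (z_{α} + z_β)·√(2/n).
z-sum = 1.282 + 0.524 = 1.806.
d_min = 1.806 × √(2/582) = 1.806 × 0.0586 = 0.106.

d_min ≈ 0.11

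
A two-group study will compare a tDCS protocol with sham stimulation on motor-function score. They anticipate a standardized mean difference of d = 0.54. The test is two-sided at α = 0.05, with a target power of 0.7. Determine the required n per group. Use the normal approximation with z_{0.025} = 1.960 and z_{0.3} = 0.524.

n = 43 per group

For two independent groups with equal n: n = 2·((z_{α/2} + z_β) / d)².
z_{α/2} + z_β = 1.960 + 0.524 = 2.484.
n = 2 × (2.484 / 0.54)² = 2 × 4.600² = 2 × 21.16 = 42.3.
Round up to the next whole participant.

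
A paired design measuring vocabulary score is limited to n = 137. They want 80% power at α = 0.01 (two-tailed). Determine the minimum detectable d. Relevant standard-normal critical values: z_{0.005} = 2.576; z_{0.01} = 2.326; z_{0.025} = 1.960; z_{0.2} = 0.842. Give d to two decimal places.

For a single sample (or paired design) of n = 137: d_min = (z_{α/2} + z_β)/√n.
z-sum = 2.576 + 0.842 = 3.418.
d_min = 3.418 / √137 = 3.418 / 11.705 = 0.292.

d_min ≈ 0.29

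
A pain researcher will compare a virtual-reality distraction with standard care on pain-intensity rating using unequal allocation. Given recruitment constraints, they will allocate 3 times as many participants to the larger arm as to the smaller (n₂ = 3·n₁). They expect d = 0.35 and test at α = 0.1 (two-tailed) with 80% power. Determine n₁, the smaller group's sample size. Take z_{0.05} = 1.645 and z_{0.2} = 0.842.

With allocation ratio k = n₂/n₁ = 3, Var(x̄₁−x̄₂) = σ²(1/n₁ + 1/(k·n₁)) = σ²·(k+1)/(k·n₁).
So n₁ = (1 + 1/k)·((z_{α/2} + z_β)/d)² = 1.333 × (2.487/0.35)².
n₁ = 1.333 × 50.49 = 67.3.
Round up: n₁ = 68, giving n₂ = 3 × 68 = 204.

n₁ = 68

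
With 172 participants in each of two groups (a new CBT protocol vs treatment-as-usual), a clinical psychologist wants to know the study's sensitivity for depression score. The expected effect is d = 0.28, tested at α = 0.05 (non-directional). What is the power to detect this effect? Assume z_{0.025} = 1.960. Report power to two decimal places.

power ≈ 0.74

For two equal groups, power = Φ(d·√(n/2) − z_{α/2}).
d·√(n/2) = 0.28 × √(172/2) = 0.28 × 9.274 = 2.597.
z_β = 2.597 − 1.960 = 0.637.
Power = Φ(0.637) = 0.738.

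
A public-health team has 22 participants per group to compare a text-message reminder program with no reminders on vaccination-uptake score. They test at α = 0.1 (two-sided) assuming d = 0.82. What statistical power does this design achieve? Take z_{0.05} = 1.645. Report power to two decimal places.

For two equal groups, power = Φ(d·√(n/2) − z_{α/2}).
d·√(n/2) = 0.82 × √(22/2) = 0.82 × 3.317 = 2.720.
z_β = 2.720 − 1.645 = 1.075.
Power = Φ(1.075) = 0.859.

power ≈ 0.86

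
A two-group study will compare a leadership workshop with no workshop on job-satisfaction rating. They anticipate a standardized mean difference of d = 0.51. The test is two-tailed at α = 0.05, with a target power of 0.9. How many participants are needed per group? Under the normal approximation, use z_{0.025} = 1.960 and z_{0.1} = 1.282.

For two independent groups with equal n: n = 2·((z_{α/2} + z_β) / d)².
z_{α/2} + z_β = 1.960 + 1.282 = 3.242.
n = 2 × (3.242 / 0.51)² = 2 × 6.357² = 2 × 40.41 = 80.8.
Round up to the next whole participant.

n = 81 per group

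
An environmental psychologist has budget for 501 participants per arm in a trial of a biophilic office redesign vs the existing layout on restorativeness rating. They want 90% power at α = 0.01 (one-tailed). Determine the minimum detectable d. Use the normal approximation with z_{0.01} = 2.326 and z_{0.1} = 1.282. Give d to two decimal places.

For two independent groups of n = 501 each: d_min = (z_{α} + z_β)·√(2/n).
z-sum = 2.326 + 1.282 = 3.608.
d_min = 3.608 × √(2/501) = 3.608 × 0.0632 = 0.228.

d_min ≈ 0.23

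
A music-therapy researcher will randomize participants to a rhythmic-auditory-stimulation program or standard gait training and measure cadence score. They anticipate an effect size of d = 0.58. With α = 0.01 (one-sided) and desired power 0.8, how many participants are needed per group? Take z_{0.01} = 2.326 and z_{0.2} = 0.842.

For two independent groups with equal n: n = 2·((z_{α} + z_β) / d)².
z_{α} + z_β = 2.326 + 0.842 = 3.168.
n = 2 × (3.168 / 0.58)² = 2 × 5.462² = 2 × 29.83 = 59.7.
Round up to the next whole participant.

n = 60 per group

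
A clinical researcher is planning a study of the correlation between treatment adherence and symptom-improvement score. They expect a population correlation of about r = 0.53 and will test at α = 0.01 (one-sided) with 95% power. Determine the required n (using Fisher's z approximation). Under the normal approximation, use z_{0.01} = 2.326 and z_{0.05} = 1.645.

Fisher's z: C = ½·ln((1+r)/(1−r)) = ½·ln(3.2553) = 0.5901.
n = ((z_{α} + z_β)/C)² + 3.
(2.326 + 1.645) / 0.5901 = 3.971 / 0.5901 = 6.729.
n = 6.729² + 3 = 45.28 + 3 = 48.3.
Round up.

n = 49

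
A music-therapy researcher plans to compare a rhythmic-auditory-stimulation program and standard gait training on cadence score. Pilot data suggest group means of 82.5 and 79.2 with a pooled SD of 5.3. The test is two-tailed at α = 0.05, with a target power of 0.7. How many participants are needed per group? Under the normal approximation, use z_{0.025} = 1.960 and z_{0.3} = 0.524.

Cohen's d = |M₁ − M₂| / SD_pooled = |82.5 − 79.2| / 5.3 = 3.3 / 5.3 = 0.623.
For two independent groups with equal n: n = 2·((z_{α/2} + z_β) / d)².
z_{α/2} + z_β = 1.960 + 0.524 = 2.484.
n = 2 × (2.484 / 0.623)² = 2 × 3.987² = 2 × 15.90 = 31.8.
Round up to the next whole participant.

n = 32 per group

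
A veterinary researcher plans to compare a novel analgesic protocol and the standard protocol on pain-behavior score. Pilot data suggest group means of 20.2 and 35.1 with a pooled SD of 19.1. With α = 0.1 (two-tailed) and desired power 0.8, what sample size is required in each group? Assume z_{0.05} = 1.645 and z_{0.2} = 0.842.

Cohen's d = |M₁ − M₂| / SD_pooled = |20.2 − 35.1| / 19.1 = 14.9 / 19.1 = 0.780.
For two independent groups with equal n: n = 2·((z_{α/2} + z_β) / d)².
z_{α/2} + z_β = 1.645 + 0.842 = 2.487.
n = 2 × (2.487 / 0.780)² = 2 × 3.188² = 2 × 10.17 = 20.3.
Round up to the next whole participant.

n = 21 per group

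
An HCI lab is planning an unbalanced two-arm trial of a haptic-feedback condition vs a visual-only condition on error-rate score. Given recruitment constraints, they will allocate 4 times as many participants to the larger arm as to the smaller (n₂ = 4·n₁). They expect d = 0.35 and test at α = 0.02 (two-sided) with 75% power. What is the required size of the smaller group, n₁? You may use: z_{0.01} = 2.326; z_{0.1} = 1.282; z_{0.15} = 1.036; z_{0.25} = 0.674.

With allocation ratio k = n₂/n₁ = 4, Var(x̄₁−x̄₂) = σ²(1/n₁ + 1/(k·n₁)) = σ²·(k+1)/(k·n₁).
So n₁ = (1 + 1/k)·((z_{α/2} + z_β)/d)² = 1.250 × (3.000/0.35)².
n₁ = 1.250 × 73.47 = 91.8.
Round up: n₁ = 92, giving n₂ = 4 × 92 = 368.

n₁ = 92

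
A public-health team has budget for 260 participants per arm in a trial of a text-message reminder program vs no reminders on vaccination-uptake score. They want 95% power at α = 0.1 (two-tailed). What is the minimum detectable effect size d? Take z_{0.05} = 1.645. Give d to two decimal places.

d_min ≈ 0.29

For two independent groups of n = 260 each: d_min = (z_{α/2} + z_β)·√(2/n).
z-sum = 1.645 + 1.645 = 3.290.
d_min = 3.290 × √(2/260) = 3.290 × 0.0877 = 0.289.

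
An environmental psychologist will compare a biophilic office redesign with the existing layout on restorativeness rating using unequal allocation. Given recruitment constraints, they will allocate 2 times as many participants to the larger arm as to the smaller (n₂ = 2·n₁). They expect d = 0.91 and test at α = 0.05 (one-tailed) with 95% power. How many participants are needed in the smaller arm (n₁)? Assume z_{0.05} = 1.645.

n₁ = 20

With allocation ratio k = n₂/n₁ = 2, Var(x̄₁−x̄₂) = σ²(1/n₁ + 1/(k·n₁)) = σ²·(k+1)/(k·n₁).
So n₁ = (1 + 1/k)·((z_{α} + z_β)/d)² = 1.500 × (3.290/0.91)².
n₁ = 1.500 × 13.07 = 19.6.
Round up: n₁ = 20, giving n₂ = 2 × 20 = 40.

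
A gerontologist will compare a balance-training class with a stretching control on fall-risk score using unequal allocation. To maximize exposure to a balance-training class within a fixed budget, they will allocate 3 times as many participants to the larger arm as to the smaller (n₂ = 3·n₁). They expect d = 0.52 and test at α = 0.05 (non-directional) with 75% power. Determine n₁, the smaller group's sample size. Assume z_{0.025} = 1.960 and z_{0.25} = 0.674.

n₁ = 35

With allocation ratio k = n₂/n₁ = 3, Var(x̄₁−x̄₂) = σ²(1/n₁ + 1/(k·n₁)) = σ²·(k+1)/(k·n₁).
So n₁ = (1 + 1/k)·((z_{α/2} + z_β)/d)² = 1.333 × (2.634/0.52)².
n₁ = 1.333 × 25.66 = 34.2.
Round up: n₁ = 35, giving n₂ = 3 × 35 = 105.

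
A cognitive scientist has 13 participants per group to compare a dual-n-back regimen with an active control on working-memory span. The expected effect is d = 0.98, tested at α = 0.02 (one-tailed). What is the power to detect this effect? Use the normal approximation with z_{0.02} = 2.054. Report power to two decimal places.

For two equal groups, power = Φ(d·√(n/2) − z_{α}).
d·√(n/2) = 0.98 × √(13/2) = 0.98 × 2.550 = 2.499.
z_β = 2.499 − 2.054 = 0.445.
Power = Φ(0.445) = 0.672.

power ≈ 0.67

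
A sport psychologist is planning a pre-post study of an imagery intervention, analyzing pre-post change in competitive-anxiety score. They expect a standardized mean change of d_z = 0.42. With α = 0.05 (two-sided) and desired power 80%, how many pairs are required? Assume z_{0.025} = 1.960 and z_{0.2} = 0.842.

For a paired (one-sample on differences) test: n = ((z_{α/2} + z_β) / d)².
z_{α/2} + z_β = 1.960 + 0.842 = 2.802.
n = (2.802 / 0.42)² = 6.671² = 44.51.
Round up.

n = 45 pairs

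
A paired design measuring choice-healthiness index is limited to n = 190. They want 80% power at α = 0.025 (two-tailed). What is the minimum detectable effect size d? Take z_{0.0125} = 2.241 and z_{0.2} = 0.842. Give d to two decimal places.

For a single sample (or paired design) of n = 190: d_min = (z_{α/2} + z_β)/√n.
z-sum = 2.241 + 0.842 = 3.083.
d_min = 3.083 / √190 = 3.083 / 13.784 = 0.224.

d_min ≈ 0.22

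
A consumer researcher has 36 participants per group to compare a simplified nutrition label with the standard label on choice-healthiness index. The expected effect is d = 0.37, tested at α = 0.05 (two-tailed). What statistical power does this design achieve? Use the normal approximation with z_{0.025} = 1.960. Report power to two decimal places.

For two equal groups, power = Φ(d·√(n/2) − z_{α/2}).
d·√(n/2) = 0.37 × √(36/2) = 0.37 × 4.243 = 1.570.
z_β = 1.570 − 1.960 = -0.390.
Power = Φ(-0.390) = 0.348.

power ≈ 0.35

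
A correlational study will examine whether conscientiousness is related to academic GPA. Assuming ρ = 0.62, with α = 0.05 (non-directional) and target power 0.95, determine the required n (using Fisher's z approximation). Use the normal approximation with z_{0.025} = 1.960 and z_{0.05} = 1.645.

n = 28

Fisher's z: C = ½·ln((1+r)/(1−r)) = ½·ln(4.2632) = 0.7250.
n = ((z_{α/2} + z_β)/C)² + 3.
(1.960 + 1.645) / 0.7250 = 3.605 / 0.7250 = 4.972.
n = 4.972² + 3 = 24.72 + 3 = 27.7.
Round up.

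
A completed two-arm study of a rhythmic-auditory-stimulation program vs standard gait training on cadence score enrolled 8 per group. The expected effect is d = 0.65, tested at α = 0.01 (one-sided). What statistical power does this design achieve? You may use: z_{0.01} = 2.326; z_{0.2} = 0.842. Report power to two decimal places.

power ≈ 0.15

For two equal groups, power = Φ(d·√(n/2) − z_{α}).
d·√(n/2) = 0.65 × √(8/2) = 0.65 × 2.000 = 1.300.
z_β = 1.300 − 2.326 = -1.026.
Power = Φ(-1.026) = 0.152.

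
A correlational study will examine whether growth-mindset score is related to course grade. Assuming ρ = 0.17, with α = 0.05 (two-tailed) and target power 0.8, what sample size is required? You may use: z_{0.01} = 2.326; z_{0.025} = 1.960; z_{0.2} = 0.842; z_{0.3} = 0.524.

Fisher's z: C = ½·ln((1+r)/(1−r)) = ½·ln(1.4096) = 0.1717.
n = ((z_{α/2} + z_β)/C)² + 3.
(1.960 + 0.842) / 0.1717 = 2.802 / 0.1717 = 16.319.
n = 16.319² + 3 = 266.32 + 3 = 269.3.
Round up.

n = 270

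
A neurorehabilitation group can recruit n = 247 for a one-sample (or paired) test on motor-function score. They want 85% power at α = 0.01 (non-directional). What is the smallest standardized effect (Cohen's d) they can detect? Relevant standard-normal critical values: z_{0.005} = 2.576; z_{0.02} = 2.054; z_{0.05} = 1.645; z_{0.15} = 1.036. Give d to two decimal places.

For a single sample (or paired design) of n = 247: d_min = (z_{α/2} + z_β)/√n.
z-sum = 2.576 + 1.036 = 3.612.
d_min = 3.612 / √247 = 3.612 / 15.716 = 0.230.

d_min ≈ 0.23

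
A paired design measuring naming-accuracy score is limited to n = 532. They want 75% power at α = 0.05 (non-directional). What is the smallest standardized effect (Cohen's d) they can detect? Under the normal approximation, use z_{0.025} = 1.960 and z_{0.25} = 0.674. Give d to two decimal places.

d_min ≈ 0.11

For a single sample (or paired design) of n = 532: d_min = (z_{α/2} + z_β)/√n.
z-sum = 1.960 + 0.674 = 2.634.
d_min = 2.634 / √532 = 2.634 / 23.065 = 0.114.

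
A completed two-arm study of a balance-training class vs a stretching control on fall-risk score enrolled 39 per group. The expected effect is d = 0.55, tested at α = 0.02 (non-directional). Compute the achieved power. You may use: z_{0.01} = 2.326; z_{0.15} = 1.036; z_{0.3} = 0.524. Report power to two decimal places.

power ≈ 0.54

For two equal groups, power = Φ(d·√(n/2) − z_{α/2}).
d·√(n/2) = 0.55 × √(39/2) = 0.55 × 4.416 = 2.429.
z_β = 2.429 − 2.326 = 0.103.
Power = Φ(0.103) = 0.541.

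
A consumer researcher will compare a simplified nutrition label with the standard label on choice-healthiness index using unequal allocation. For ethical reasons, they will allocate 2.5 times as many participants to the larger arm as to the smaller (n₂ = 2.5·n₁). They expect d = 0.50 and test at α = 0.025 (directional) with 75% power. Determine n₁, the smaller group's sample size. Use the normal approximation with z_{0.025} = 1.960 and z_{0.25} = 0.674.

With allocation ratio k = n₂/n₁ = 2.5, Var(x̄₁−x̄₂) = σ²(1/n₁ + 1/(k·n₁)) = σ²·(k+1)/(k·n₁).
So n₁ = (1 + 1/k)·((z_{α} + z_β)/d)² = 1.400 × (2.634/0.50)².
n₁ = 1.400 × 27.75 = 38.9.
Round up: n₁ = 39, giving n₂ = ⌈2.5 × 39⌉ = ⌈97.5⌉ = 98.

n₁ = 39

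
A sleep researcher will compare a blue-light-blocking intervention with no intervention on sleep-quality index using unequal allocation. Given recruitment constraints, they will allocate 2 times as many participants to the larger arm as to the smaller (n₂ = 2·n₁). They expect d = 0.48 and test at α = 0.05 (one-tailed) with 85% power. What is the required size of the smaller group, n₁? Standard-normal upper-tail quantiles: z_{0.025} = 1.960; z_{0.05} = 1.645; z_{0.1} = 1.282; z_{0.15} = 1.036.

n₁ = 47

With allocation ratio k = n₂/n₁ = 2, Var(x̄₁−x̄₂) = σ²(1/n₁ + 1/(k·n₁)) = σ²·(k+1)/(k·n₁).
So n₁ = (1 + 1/k)·((z_{α} + z_β)/d)² = 1.500 × (2.681/0.48)².
n₁ = 1.500 × 31.20 = 46.8.
Round up: n₁ = 47, giving n₂ = 2 × 47 = 94.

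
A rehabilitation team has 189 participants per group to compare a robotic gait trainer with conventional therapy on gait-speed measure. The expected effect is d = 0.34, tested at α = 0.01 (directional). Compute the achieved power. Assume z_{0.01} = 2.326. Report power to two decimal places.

For two equal groups, power = Φ(d·√(n/2) − z_{α}).
d·√(n/2) = 0.34 × √(189/2) = 0.34 × 9.721 = 3.305.
z_β = 3.305 − 2.326 = 0.979.
Power = Φ(0.979) = 0.836.

power ≈ 0.84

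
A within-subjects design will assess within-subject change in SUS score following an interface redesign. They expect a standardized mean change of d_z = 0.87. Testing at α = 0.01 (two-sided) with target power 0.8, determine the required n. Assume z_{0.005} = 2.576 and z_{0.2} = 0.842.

n = 16 pairs

For a paired (one-sample on differences) test: n = ((z_{α/2} + z_β) / d)².
z_{α/2} + z_β = 2.576 + 0.842 = 3.418.
n = (3.418 / 0.87)² = 3.929² = 15.43.
Round up.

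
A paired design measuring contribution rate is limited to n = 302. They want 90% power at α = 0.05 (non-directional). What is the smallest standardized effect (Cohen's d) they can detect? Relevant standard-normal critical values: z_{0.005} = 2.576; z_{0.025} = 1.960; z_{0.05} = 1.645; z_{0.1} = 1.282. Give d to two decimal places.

For a single sample (or paired design) of n = 302: d_min = (z_{α/2} + z_β)/√n.
z-sum = 1.960 + 1.282 = 3.242.
d_min = 3.242 / √302 = 3.242 / 17.378 = 0.187.

d_min ≈ 0.19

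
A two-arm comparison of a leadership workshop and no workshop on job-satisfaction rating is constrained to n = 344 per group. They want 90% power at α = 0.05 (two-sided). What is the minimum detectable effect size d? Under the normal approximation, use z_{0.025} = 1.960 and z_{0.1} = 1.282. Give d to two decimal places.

d_min ≈ 0.25

For two independent groups of n = 344 each: d_min = (z_{α/2} + z_β)·√(2/n).
z-sum = 1.960 + 1.282 = 3.242.
d_min = 3.242 × √(2/344) = 3.242 × 0.0762 = 0.247.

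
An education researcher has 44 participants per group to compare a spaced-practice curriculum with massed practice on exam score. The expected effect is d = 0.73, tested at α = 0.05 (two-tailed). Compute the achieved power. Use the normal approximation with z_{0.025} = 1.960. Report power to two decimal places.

power ≈ 0.93

For two equal groups, power = Φ(d·√(n/2) − z_{α/2}).
d·√(n/2) = 0.73 × √(44/2) = 0.73 × 4.690 = 3.424.
z_β = 3.424 − 1.960 = 1.464.
Power = Φ(1.464) = 0.928.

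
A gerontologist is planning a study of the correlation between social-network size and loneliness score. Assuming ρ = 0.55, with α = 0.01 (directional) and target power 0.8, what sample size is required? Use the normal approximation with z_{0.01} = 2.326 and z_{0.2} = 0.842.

n = 30

Fisher's z: C = ½·ln((1+r)/(1−r)) = ½·ln(3.4444) = 0.6184.
n = ((z_{α} + z_β)/C)² + 3.
(2.326 + 0.842) / 0.6184 = 3.168 / 0.6184 = 5.123.
n = 5.123² + 3 = 26.24 + 3 = 29.2.
Round up.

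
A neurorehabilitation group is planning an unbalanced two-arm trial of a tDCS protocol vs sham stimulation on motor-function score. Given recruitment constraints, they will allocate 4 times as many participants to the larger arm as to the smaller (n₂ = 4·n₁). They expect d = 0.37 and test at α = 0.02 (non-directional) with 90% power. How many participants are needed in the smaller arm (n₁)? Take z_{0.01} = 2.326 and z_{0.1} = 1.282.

With allocation ratio k = n₂/n₁ = 4, Var(x̄₁−x̄₂) = σ²(1/n₁ + 1/(k·n₁)) = σ²·(k+1)/(k·n₁).
So n₁ = (1 + 1/k)·((z_{α/2} + z_β)/d)² = 1.250 × (3.608/0.37)².
n₁ = 1.250 × 95.09 = 118.9.
Round up: n₁ = 119, giving n₂ = 4 × 119 = 476.

n₁ = 119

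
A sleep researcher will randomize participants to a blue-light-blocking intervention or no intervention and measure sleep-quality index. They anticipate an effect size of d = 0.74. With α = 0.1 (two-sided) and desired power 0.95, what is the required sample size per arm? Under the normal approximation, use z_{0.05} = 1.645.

n = 40 per group

For two independent groups with equal n: n = 2·((z_{α/2} + z_β) / d)².
z_{α/2} + z_β = 1.645 + 1.645 = 3.290.
n = 2 × (3.290 / 0.74)² = 2 × 4.446² = 2 × 19.77 = 39.5.
Round up to the next whole participant.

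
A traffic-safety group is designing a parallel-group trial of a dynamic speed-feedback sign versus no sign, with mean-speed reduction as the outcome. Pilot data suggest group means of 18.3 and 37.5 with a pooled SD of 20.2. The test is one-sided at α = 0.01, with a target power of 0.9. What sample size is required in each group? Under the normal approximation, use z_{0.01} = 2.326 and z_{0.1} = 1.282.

Cohen's d = |M₁ − M₂| / SD_pooled = |18.3 − 37.5| / 20.2 = 19.2 / 20.2 = 0.950.
For two independent groups with equal n: n = 2·((z_{α} + z_β) / d)².
z_{α} + z_β = 2.326 + 1.282 = 3.608.
n = 2 × (3.608 / 0.950)² = 2 × 3.798² = 2 × 14.42 = 28.8.
Round up to the next whole participant.

n = 29 per group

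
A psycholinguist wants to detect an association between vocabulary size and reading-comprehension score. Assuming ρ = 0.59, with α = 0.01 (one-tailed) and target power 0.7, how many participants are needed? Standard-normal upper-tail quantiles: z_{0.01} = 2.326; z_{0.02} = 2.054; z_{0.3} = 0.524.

n = 21

Fisher's z: C = ½·ln((1+r)/(1−r)) = ½·ln(3.8780) = 0.6777.
n = ((z_{α} + z_β)/C)² + 3.
(2.326 + 0.524) / 0.6777 = 2.850 / 0.6777 = 4.205.
n = 4.205² + 3 = 17.69 + 3 = 20.7.
Round up.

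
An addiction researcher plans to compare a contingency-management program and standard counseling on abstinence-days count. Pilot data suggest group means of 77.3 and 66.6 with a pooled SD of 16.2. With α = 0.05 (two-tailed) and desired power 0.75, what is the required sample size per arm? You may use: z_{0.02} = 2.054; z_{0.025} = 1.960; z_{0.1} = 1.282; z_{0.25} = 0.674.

Cohen's d = |M₁ − M₂| / SD_pooled = |77.3 − 66.6| / 16.2 = 10.7 / 16.2 = 0.660.
For two independent groups with equal n: n = 2·((z_{α/2} + z_β) / d)².
z_{α/2} + z_β = 1.960 + 0.674 = 2.634.
n = 2 × (2.634 / 0.660)² = 2 × 3.991² = 2 × 15.93 = 31.9.
Round up to the next whole participant.

n = 32 per group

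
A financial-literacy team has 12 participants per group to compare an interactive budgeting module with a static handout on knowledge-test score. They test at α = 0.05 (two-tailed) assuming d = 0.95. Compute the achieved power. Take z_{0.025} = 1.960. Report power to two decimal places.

For two equal groups, power = Φ(d·√(n/2) − z_{α/2}).
d·√(n/2) = 0.95 × √(12/2) = 0.95 × 2.449 = 2.327.
z_β = 2.327 − 1.960 = 0.367.
Power = Φ(0.367) = 0.643.

power ≈ 0.64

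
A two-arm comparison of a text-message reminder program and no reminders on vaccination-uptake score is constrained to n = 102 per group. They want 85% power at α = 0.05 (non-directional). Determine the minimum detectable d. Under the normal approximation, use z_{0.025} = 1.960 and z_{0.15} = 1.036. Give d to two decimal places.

d_min ≈ 0.42

For two independent groups of n = 102 each: d_min = (z_{α/2} + z_β)·√(2/n).
z-sum = 1.960 + 1.036 = 2.996.
d_min = 2.996 × √(2/102) = 2.996 × 0.1400 = 0.420.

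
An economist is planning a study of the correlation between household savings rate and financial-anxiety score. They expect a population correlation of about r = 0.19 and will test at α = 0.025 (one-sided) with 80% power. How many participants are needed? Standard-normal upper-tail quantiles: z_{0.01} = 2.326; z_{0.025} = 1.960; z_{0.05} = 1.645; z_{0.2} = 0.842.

Fisher's z: C = ½·ln((1+r)/(1−r)) = ½·ln(1.4691) = 0.1923.
n = ((z_{α} + z_β)/C)² + 3.
(1.960 + 0.842) / 0.1923 = 2.802 / 0.1923 = 14.571.
n = 14.571² + 3 = 212.31 + 3 = 215.3.
Round up.

n = 216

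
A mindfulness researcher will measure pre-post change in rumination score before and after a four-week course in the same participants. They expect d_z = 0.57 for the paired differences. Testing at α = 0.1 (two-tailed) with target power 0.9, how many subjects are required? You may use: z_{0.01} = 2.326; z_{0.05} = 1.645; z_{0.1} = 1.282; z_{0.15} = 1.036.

n = 27 pairs

For a paired (one-sample on differences) test: n = ((z_{α/2} + z_β) / d)².
z_{α/2} + z_β = 1.645 + 1.282 = 2.927.
n = (2.927 / 0.57)² = 5.135² = 26.37.
Round up.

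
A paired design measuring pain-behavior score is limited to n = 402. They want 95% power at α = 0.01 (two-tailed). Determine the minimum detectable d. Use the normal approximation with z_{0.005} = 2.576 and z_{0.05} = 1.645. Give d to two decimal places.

d_min ≈ 0.21

For a single sample (or paired design) of n = 402: d_min = (z_{α/2} + z_β)/√n.
z-sum = 2.576 + 1.645 = 4.221.
d_min = 4.221 / √402 = 4.221 / 20.050 = 0.211.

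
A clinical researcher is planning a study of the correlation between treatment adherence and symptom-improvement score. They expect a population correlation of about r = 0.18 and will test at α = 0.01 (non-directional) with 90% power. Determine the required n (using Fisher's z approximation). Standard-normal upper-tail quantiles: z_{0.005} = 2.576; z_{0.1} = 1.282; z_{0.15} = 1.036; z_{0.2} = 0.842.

Fisher's z: C = ½·ln((1+r)/(1−r)) = ½·ln(1.4390) = 0.1820.
n = ((z_{α/2} + z_β)/C)² + 3.
(2.576 + 1.282) / 0.1820 = 3.858 / 0.1820 = 21.198.
n = 21.198² + 3 = 449.35 + 3 = 452.3.
Round up.

n = 453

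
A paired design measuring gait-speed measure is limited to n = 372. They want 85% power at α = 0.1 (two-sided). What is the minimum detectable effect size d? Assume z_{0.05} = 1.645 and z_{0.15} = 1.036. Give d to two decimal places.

d_min ≈ 0.14

For a single sample (or paired design) of n = 372: d_min = (z_{α/2} + z_β)/√n.
z-sum = 1.645 + 1.036 = 2.681.
d_min = 2.681 / √372 = 2.681 / 19.287 = 0.139.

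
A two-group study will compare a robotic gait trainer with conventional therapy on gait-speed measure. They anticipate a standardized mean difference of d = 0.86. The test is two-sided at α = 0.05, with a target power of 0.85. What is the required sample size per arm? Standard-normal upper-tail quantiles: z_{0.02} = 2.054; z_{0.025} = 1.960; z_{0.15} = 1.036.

For two independent groups with equal n: n = 2·((z_{α/2} + z_β) / d)².
z_{α/2} + z_β = 1.960 + 1.036 = 2.996.
n = 2 × (2.996 / 0.86)² = 2 × 3.484² = 2 × 12.14 = 24.3.
Round up to the next whole participant.

n = 25 per group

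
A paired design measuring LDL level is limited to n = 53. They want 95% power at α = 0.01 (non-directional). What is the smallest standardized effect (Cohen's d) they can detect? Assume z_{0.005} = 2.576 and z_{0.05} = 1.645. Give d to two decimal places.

d_min ≈ 0.58

For a single sample (or paired design) of n = 53: d_min = (z_{α/2} + z_β)/√n.
z-sum = 2.576 + 1.645 = 4.221.
d_min = 4.221 / √53 = 4.221 / 7.280 = 0.580.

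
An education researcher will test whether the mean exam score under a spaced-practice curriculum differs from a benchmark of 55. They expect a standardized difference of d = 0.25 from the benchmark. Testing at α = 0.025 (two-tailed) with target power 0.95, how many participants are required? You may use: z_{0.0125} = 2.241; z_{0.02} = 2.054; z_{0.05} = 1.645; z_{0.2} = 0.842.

For a one-sample test: n = ((z_{α/2} + z_β) / d)².
z_{α/2} + z_β = 2.241 + 1.645 = 3.886.
n = (3.886 / 0.25)² = 15.544² = 241.62.
Round up.

n = 242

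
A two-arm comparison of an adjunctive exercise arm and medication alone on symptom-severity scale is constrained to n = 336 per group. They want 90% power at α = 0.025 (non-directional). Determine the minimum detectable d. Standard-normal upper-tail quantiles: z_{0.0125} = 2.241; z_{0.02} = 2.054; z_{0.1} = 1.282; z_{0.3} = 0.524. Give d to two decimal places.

d_min ≈ 0.27

For two independent groups of n = 336 each: d_min = (z_{α/2} + z_β)·√(2/n).
z-sum = 2.241 + 1.282 = 3.523.
d_min = 3.523 × √(2/336) = 3.523 × 0.0772 = 0.272.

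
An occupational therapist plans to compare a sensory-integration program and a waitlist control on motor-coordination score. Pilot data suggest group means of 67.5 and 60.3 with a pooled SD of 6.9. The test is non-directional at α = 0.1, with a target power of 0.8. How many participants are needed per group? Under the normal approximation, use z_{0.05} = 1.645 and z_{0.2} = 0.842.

n = 12 per group

Cohen's d = |M₁ − M₂| / SD_pooled = |67.5 − 60.3| / 6.9 = 7.2 / 6.9 = 1.043.
For two independent groups with equal n: n = 2·((z_{α/2} + z_β) / d)².
z_{α/2} + z_β = 1.645 + 0.842 = 2.487.
n = 2 × (2.487 / 1.043)² = 2 × 2.384² = 2 × 5.69 = 11.4.
Round up to the next whole participant.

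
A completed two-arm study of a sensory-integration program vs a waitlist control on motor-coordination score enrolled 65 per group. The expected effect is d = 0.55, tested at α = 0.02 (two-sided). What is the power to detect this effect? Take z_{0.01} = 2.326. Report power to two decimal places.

For two equal groups, power = Φ(d·√(n/2) − z_{α/2}).
d·√(n/2) = 0.55 × √(65/2) = 0.55 × 5.701 = 3.135.
z_β = 3.135 − 2.326 = 0.809.
Power = Φ(0.809) = 0.791.

power ≈ 0.79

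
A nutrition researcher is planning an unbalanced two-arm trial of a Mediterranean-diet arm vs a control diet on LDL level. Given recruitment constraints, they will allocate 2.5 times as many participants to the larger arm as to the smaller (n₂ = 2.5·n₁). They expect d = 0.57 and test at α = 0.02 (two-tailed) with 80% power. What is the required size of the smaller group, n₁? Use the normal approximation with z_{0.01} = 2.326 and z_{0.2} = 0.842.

With allocation ratio k = n₂/n₁ = 2.5, Var(x̄₁−x̄₂) = σ²(1/n₁ + 1/(k·n₁)) = σ²·(k+1)/(k·n₁).
So n₁ = (1 + 1/k)·((z_{α/2} + z_β)/d)² = 1.400 × (3.168/0.57)².
n₁ = 1.400 × 30.89 = 43.2.
Round up: n₁ = 44, giving n₂ = 2.5 × 44 = 110.

n₁ = 44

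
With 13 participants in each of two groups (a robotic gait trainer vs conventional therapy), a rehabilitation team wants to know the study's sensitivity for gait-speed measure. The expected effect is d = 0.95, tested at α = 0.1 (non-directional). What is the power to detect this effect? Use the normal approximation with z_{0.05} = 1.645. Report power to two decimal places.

power ≈ 0.78

For two equal groups, power = Φ(d·√(n/2) − z_{α/2}).
d·√(n/2) = 0.95 × √(13/2) = 0.95 × 2.550 = 2.422.
z_β = 2.422 − 1.645 = 0.777.
Power = Φ(0.777) = 0.781.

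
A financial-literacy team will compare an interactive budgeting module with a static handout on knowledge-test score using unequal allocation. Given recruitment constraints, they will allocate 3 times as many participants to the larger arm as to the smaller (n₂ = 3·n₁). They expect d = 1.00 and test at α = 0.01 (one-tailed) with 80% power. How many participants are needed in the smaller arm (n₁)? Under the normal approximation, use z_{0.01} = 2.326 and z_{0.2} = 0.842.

With allocation ratio k = n₂/n₁ = 3, Var(x̄₁−x̄₂) = σ²(1/n₁ + 1/(k·n₁)) = σ²·(k+1)/(k·n₁).
So n₁ = (1 + 1/k)·((z_{α} + z_β)/d)² = 1.333 × (3.168/1.00)².
n₁ = 1.333 × 10.04 = 13.4.
Round up: n₁ = 14, giving n₂ = 3 × 14 = 42.

n₁ = 14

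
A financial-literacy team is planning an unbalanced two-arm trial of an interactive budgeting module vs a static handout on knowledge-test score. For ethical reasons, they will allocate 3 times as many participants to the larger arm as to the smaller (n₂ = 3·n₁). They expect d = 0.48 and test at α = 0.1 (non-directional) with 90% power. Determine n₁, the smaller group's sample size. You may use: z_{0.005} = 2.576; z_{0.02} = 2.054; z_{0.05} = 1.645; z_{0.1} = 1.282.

With allocation ratio k = n₂/n₁ = 3, Var(x̄₁−x̄₂) = σ²(1/n₁ + 1/(k·n₁)) = σ²·(k+1)/(k·n₁).
So n₁ = (1 + 1/k)·((z_{α/2} + z_β)/d)² = 1.333 × (2.927/0.48)².
n₁ = 1.333 × 37.18 = 49.6.
Round up: n₁ = 50, giving n₂ = 3 × 50 = 150.

n₁ = 50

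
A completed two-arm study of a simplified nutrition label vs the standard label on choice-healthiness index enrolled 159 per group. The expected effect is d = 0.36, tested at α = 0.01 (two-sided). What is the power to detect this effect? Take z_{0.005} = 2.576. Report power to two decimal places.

For two equal groups, power = Φ(d·√(n/2) − z_{α/2}).
d·√(n/2) = 0.36 × √(159/2) = 0.36 × 8.916 = 3.210.
z_β = 3.210 − 2.576 = 0.634.
Power = Φ(0.634) = 0.737.

power ≈ 0.74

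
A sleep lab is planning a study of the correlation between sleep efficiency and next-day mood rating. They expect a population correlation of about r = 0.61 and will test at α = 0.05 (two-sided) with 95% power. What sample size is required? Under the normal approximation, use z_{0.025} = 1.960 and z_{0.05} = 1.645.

n = 29

Fisher's z: C = ½·ln((1+r)/(1−r)) = ½·ln(4.1282) = 0.7089.
n = ((z_{α/2} + z_β)/C)² + 3.
(1.960 + 1.645) / 0.7089 = 3.605 / 0.7089 = 5.085.
n = 5.085² + 3 = 25.86 + 3 = 28.9.
Round up.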